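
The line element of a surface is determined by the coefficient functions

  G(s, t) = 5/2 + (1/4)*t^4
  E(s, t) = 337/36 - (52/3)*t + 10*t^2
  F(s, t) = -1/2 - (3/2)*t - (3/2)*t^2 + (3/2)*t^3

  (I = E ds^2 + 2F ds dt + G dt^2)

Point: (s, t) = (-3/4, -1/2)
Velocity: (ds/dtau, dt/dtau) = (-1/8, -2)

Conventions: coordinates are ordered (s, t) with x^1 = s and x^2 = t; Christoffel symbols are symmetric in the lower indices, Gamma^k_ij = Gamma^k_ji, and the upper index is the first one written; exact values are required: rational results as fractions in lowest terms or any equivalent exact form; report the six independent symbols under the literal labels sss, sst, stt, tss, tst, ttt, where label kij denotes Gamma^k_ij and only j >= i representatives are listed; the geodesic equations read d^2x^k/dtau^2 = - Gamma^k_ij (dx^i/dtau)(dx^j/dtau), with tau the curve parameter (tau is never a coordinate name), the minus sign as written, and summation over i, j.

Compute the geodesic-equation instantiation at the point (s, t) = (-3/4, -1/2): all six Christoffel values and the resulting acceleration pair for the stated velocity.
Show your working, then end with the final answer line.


E = 739/36, F = -5/16, G = 161/64 at the point
E_s = 0, E_t = -82/3, F_s = 0, F_t = 9/8, G_s = 0, G_t = -1/8
EG - F^2 = 59377/1152;  g^inv = (1152/59377) * [[161/64, 5/16], [5/16, 739/36]]
first-kind symbols [ij,l] = (1/2)(d_i g_jl + d_j g_il - d_l g_ij): [ss,s] = E_s/2 = 0, [ss,t] = F_s - E_t/2 = 41/3, [st,s] = E_t/2 = -41/3, [st,t] = G_s/2 = 0, [tt,s] = F_t - G_s/2 = 9/8, [tt,t] = G_t/2 = -1/16
Gamma^s_ij = (G*[ij,s] - F*[ij,t])/(EG - F^2), Gamma^t_ij = (E*[ij,t] - F*[ij,s])/(EG - F^2)
Gamma_sss = 4920/59377, Gamma_sst = -39606/59377, Gamma_stt = 12951/237508, Gamma_tss = 969568/178131, Gamma_tst = -4920/59377, Gamma_ttt = -1073/59377
d^2s/dtau^2 = -(Gamma_sss*(-1/8)^2 + 2*Gamma_sst*(-1/8)*(-2) + Gamma_stt*(-2)^2) = 54201/475016
d^2t/dtau^2 = -(Gamma_tss*(-1/8)^2 + 2*Gamma_tst*(-1/8)*(-2) + Gamma_ttt*(-2)^2) = 10213/356262

Answer: Gamma_sss = 4920/59377, Gamma_sst = -39606/59377, Gamma_stt = 12951/237508, Gamma_tss = 969568/178131, Gamma_tst = -4920/59377, Gamma_ttt = -1073/59377; accelerations (d^2s/dtau^2, d^2t/dtau^2) = (54201/475016, 10213/356262)


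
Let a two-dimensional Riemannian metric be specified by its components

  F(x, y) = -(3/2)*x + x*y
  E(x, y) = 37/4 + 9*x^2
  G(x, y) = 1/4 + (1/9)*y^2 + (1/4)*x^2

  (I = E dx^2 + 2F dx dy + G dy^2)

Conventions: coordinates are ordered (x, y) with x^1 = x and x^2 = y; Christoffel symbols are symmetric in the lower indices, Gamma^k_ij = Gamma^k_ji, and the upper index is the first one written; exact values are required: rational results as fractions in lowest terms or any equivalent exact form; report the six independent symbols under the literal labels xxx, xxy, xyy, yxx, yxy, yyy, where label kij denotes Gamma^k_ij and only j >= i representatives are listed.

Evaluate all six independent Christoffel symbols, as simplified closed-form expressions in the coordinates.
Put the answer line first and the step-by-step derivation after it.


Answer: Gamma_xxx = (324*x^3 + 432*x*y)/(324*x^4 + 432*x^2*y + 333*x^2 + 148*y^2 + 333), Gamma_xxy = (-36*x^2*y + 54*x^2)/(324*x^4 + 432*x^2*y + 333*x^2 + 148*y^2 + 333), Gamma_xyy = (27*x^3 - 4*x*y^2 + 24*x*y + 27*x)/(324*x^4 + 432*x^2*y + 333*x^2 + 148*y^2 + 333), Gamma_yxx = (1332*y - 1998)/(324*x^4 + 432*x^2*y + 333*x^2 + 148*y^2 + 333), Gamma_yxy = (324*x^3 + 333*x)/(324*x^4 + 432*x^2*y + 333*x^2 + 148*y^2 + 333), Gamma_yyy = (36*x^2*y + 162*x^2 + 148*y)/(324*x^4 + 432*x^2*y + 333*x^2 + 148*y^2 + 333)

E = 37/4 + 9*x^2; F = -(3/2)*x + x*y; G = 1/4 + (1/9)*y^2 + (1/4)*x^2
Gamma^k_ij = (1/2) g^{kl} (d_i g_jl + d_j g_il - d_l g_ij), with g^inv = (1/(EG-F^2)) [[G, -F], [-F, E]]
first partials: E_x = 18*x, E_y = 0, F_x = -3/2 + y, F_y = x, G_x = (1/2)*x, G_y = (2/9)*y
D = EG - F^2 = 37/16 + (37/36)*y^2 + (37/16)*x^2 + 3*x^2*y + (9/4)*x^4
expanded: Gamma^x_xx = (G E_x - 2F F_x + F E_y)/(2D), Gamma^x_xy = (G E_y - F G_x)/(2D), Gamma^x_yy = (2G F_y - G G_x - F G_y)/(2D), Gamma^y_xx = (2E F_x - E E_y - F E_x)/(2D), Gamma^y_xy = (E G_x - F E_y)/(2D), Gamma^y_yy = (E G_y - 2F F_y + F G_x)/(2D); substitute and cancel common factors


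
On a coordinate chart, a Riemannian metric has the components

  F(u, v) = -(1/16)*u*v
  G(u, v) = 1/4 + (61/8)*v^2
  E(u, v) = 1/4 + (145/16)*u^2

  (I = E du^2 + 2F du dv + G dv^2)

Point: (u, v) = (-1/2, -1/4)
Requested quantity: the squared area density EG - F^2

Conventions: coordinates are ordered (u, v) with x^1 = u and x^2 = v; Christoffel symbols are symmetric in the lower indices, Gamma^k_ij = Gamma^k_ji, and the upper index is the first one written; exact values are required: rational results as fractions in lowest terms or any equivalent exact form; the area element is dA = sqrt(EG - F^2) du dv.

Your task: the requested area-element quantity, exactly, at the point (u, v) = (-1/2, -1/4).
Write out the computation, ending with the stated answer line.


E = 161/64, F = -1/128, G = 93/128; EG - F^2 = 29945/16384

Answer: EG - F^2 = 29945/16384


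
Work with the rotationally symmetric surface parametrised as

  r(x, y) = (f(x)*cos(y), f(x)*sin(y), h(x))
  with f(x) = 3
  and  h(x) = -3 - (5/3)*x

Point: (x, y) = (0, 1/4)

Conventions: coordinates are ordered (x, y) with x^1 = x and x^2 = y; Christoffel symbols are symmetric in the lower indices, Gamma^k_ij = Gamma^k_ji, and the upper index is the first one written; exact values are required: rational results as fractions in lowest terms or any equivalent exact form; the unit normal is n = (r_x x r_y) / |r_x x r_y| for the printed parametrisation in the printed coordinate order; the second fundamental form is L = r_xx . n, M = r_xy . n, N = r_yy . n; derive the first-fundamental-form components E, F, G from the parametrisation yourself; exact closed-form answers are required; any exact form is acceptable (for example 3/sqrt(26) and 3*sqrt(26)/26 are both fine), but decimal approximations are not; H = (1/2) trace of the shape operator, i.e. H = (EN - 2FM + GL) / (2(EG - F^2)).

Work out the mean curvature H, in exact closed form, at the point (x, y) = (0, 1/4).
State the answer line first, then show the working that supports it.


Answer: H = -1/6

f = 3, f' = 0, f'' = 0, h' = -5/3, h'' = 0
E = 25/9, F = 0, G = 9; answer radicand W^2 = 25/9
unnormalised second-form numerators: l = 0, m = 0, n = -5; L = l/sqrt(25/9), and similarly M = m/sqrt(W^2), N = n/sqrt(W^2)
H = (E*n - 2*F*m + G*l) / (2*(EG - F^2)*sqrt(W^2)); E*n - 2*F*m + G*l = -125/9, EG - F^2 = 25, so H = (-5/18)/sqrt(25/9)


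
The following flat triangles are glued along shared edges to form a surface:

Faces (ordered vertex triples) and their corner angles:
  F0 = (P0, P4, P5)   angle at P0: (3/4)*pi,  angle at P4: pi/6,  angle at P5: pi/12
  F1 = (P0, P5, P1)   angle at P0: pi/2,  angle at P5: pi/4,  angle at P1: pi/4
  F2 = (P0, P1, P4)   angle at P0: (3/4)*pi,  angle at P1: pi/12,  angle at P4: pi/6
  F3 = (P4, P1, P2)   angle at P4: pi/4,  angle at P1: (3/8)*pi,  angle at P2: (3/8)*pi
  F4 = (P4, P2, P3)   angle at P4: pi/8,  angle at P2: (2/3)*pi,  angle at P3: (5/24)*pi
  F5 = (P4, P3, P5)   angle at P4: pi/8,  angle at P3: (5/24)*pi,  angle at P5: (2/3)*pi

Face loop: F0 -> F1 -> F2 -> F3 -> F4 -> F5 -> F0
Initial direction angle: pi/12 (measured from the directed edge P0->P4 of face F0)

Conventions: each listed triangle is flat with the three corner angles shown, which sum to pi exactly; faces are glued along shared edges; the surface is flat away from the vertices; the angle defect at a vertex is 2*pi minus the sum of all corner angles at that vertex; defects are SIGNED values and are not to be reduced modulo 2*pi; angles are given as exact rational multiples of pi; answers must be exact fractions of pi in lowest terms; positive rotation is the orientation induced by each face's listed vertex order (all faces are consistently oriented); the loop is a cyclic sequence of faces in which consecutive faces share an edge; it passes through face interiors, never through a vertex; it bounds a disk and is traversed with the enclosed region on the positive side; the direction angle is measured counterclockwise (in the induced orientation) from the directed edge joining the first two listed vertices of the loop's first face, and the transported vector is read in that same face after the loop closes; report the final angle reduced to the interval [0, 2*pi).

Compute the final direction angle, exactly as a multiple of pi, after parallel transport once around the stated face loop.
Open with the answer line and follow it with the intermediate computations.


Answer: final direction angle = (5/4)*pi

enclosed vertex P0: corner angles sum to 2*pi, defect = 2*pi - 2*pi = 0
enclosed vertex P4: corner angles sum to (5/6)*pi, defect = 2*pi - (5/6)*pi = (7/6)*pi
the rotation equals the total enclosed defect, so the final angle is initial + defects (mod 2*pi)
final angle = pi/12 + (7/6)*pi = (5/4)*pi (mod 2*pi)


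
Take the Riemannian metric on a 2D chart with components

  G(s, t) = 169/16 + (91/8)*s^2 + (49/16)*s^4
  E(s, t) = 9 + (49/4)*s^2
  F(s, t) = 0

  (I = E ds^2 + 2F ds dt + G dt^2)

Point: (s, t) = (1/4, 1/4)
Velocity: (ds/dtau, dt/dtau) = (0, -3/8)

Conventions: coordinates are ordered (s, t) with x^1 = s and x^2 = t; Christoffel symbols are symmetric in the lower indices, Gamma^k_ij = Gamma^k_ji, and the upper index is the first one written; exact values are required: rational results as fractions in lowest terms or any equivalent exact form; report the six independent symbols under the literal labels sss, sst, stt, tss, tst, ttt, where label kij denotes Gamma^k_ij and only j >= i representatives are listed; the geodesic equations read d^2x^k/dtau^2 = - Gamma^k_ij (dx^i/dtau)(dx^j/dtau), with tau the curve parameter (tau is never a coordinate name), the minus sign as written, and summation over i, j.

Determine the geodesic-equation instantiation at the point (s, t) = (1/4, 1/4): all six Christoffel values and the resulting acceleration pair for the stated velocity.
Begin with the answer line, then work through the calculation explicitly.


Answer: Gamma_sss = 196/625, Gamma_sst = 0, Gamma_stt = -301/1000, Gamma_tss = 0, Gamma_tst = 56/215, Gamma_ttt = 0; accelerations (d^2s/dtau^2, d^2t/dtau^2) = (2709/64000, 0)

E = 625/64, F = 0, G = 46225/4096 at the point
E_s = 49/8, E_t = 0, F_s = 0, F_t = 0, G_s = 1505/256, G_t = 0
EG - F^2 = 28890625/262144;  g^inv = (262144/28890625) * [[46225/4096, 0], [0, 625/64]]
first-kind symbols [ij,l] = (1/2)(d_i g_jl + d_j g_il - d_l g_ij): [ss,s] = E_s/2 = 49/16, [ss,t] = F_s - E_t/2 = 0, [st,s] = E_t/2 = 0, [st,t] = G_s/2 = 1505/512, [tt,s] = F_t - G_s/2 = -1505/512, [tt,t] = G_t/2 = 0
Gamma^s_ij = (G*[ij,s] - F*[ij,t])/(EG - F^2), Gamma^t_ij = (E*[ij,t] - F*[ij,s])/(EG - F^2)
Gamma_sss = 196/625, Gamma_sst = 0, Gamma_stt = -301/1000, Gamma_tss = 0, Gamma_tst = 56/215, Gamma_ttt = 0
d^2s/dtau^2 = -(Gamma_sss*(0)^2 + 2*Gamma_sst*(0)*(-3/8) + Gamma_stt*(-3/8)^2) = 2709/64000
d^2t/dtau^2 = -(Gamma_tss*(0)^2 + 2*Gamma_tst*(0)*(-3/8) + Gamma_ttt*(-3/8)^2) = 0


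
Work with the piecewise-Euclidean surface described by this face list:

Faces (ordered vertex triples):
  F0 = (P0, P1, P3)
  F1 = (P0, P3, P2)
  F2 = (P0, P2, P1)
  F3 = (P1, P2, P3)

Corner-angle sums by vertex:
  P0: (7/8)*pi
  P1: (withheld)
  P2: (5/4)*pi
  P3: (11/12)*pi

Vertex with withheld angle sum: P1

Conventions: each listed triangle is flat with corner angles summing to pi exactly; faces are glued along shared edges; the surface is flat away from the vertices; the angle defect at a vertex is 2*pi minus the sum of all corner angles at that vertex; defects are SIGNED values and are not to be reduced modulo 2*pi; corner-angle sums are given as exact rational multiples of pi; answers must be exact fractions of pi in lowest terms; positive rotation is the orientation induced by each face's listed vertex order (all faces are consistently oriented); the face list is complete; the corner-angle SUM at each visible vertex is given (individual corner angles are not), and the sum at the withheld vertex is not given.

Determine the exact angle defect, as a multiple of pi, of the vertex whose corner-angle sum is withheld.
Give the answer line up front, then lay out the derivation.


Answer: defect(P1) = (25/24)*pi

V = 4, E = 6, F = 4; chi = V - E + F = 2
Gauss-Bonnet: total defect = 2*pi*chi = 4*pi; visible defects sum to (71/24)*pi


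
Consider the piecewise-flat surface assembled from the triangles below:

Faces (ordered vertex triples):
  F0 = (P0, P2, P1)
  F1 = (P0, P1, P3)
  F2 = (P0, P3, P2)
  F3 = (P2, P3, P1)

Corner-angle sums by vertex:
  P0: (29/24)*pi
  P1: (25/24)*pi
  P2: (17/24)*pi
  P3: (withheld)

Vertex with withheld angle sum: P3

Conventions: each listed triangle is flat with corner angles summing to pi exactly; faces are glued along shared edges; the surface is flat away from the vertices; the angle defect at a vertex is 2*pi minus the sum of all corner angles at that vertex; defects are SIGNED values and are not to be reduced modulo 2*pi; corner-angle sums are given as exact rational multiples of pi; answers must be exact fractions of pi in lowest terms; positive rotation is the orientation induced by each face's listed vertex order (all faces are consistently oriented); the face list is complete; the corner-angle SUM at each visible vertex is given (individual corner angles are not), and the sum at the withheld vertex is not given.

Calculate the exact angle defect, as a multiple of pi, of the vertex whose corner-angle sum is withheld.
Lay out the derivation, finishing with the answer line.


V = 4, E = 6, F = 4; chi = V - E + F = 2
Gauss-Bonnet: total defect = 2*pi*chi = 4*pi; visible defects sum to (73/24)*pi

Answer: defect(P3) = (23/24)*pi


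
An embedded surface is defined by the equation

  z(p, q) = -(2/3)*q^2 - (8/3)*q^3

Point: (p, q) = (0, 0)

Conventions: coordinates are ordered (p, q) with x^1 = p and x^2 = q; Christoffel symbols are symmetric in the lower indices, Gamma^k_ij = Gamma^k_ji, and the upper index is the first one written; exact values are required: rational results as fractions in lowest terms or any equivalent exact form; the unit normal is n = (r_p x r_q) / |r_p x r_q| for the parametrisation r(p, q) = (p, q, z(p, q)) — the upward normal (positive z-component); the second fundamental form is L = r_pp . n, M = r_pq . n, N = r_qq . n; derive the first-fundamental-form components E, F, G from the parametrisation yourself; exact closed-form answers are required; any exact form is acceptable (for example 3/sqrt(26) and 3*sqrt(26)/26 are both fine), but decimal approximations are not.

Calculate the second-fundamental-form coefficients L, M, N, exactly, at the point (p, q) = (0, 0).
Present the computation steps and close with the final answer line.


z_p = 0, z_q = 0, z_pp = 0, z_pq = 0, z_qq = -4/3
E = 1, F = 0, G = 1; answer radicand W^2 = 1
unnormalised second-form numerators: l = 0, m = 0, n = -4/3; L = l/sqrt(1), and similarly M = m/sqrt(W^2), N = n/sqrt(W^2)

Answer: L = 0, M = 0, N = -4/3


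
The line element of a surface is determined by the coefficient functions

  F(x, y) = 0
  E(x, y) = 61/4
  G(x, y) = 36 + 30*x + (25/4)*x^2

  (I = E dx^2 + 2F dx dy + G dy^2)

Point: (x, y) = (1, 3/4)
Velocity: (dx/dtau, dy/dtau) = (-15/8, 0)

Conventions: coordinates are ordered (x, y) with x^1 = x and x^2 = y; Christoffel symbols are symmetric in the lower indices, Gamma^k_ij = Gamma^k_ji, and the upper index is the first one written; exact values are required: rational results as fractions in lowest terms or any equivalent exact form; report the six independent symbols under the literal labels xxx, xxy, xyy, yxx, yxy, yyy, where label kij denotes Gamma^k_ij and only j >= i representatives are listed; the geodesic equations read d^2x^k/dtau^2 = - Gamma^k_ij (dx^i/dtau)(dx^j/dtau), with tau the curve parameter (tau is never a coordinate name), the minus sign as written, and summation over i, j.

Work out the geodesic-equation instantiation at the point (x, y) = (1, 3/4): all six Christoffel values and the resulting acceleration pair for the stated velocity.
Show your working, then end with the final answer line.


E = 61/4, F = 0, G = 289/4 at the point
E_x = 0, E_y = 0, F_x = 0, F_y = 0, G_x = 85/2, G_y = 0
EG - F^2 = 17629/16;  g^inv = (16/17629) * [[289/4, 0], [0, 61/4]]
first-kind symbols [ij,l] = (1/2)(d_i g_jl + d_j g_il - d_l g_ij): [xx,x] = E_x/2 = 0, [xx,y] = F_x - E_y/2 = 0, [xy,x] = E_y/2 = 0, [xy,y] = G_x/2 = 85/4, [yy,x] = F_y - G_x/2 = -85/4, [yy,y] = G_y/2 = 0
Gamma^x_ij = (G*[ij,x] - F*[ij,y])/(EG - F^2), Gamma^y_ij = (E*[ij,y] - F*[ij,x])/(EG - F^2)
Gamma_xxx = 0, Gamma_xxy = 0, Gamma_xyy = -85/61, Gamma_yxx = 0, Gamma_yxy = 5/17, Gamma_yyy = 0
d^2x/dtau^2 = -(Gamma_xxx*(-15/8)^2 + 2*Gamma_xxy*(-15/8)*(0) + Gamma_xyy*(0)^2) = 0
d^2y/dtau^2 = -(Gamma_yxx*(-15/8)^2 + 2*Gamma_yxy*(-15/8)*(0) + Gamma_yyy*(0)^2) = 0

Answer: Gamma_xxx = 0, Gamma_xxy = 0, Gamma_xyy = -85/61, Gamma_yxx = 0, Gamma_yxy = 5/17, Gamma_yyy = 0; accelerations (d^2x/dtau^2, d^2y/dtau^2) = (0, 0)


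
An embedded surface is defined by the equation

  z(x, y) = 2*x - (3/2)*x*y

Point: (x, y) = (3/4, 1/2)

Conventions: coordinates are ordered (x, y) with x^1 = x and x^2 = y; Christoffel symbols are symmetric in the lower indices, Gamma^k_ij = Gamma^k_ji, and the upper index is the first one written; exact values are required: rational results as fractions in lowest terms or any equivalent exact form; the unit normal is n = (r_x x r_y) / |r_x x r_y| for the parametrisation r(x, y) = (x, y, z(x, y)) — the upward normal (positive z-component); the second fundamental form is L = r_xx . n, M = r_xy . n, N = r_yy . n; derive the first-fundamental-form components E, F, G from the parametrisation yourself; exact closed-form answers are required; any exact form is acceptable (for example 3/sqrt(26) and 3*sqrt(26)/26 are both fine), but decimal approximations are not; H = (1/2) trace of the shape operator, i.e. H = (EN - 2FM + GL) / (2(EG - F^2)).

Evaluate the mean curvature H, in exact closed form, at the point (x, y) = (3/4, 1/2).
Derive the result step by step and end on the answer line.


z_x = 5/4, z_y = -9/8, z_xx = 0, z_xy = -3/2, z_yy = 0
E = 41/16, F = -45/32, G = 145/64; answer radicand W^2 = 245/64
unnormalised second-form numerators: l = 0, m = -3/2, n = 0; L = l/sqrt(245/64), and similarly M = m/sqrt(W^2), N = n/sqrt(W^2)
H = (E*n - 2*F*m + G*l) / (2*(EG - F^2)*sqrt(W^2)); E*n - 2*F*m + G*l = -135/32, EG - F^2 = 245/64, so H = (-27/49)/sqrt(245/64)

Answer: H = -216*sqrt(5)/1715


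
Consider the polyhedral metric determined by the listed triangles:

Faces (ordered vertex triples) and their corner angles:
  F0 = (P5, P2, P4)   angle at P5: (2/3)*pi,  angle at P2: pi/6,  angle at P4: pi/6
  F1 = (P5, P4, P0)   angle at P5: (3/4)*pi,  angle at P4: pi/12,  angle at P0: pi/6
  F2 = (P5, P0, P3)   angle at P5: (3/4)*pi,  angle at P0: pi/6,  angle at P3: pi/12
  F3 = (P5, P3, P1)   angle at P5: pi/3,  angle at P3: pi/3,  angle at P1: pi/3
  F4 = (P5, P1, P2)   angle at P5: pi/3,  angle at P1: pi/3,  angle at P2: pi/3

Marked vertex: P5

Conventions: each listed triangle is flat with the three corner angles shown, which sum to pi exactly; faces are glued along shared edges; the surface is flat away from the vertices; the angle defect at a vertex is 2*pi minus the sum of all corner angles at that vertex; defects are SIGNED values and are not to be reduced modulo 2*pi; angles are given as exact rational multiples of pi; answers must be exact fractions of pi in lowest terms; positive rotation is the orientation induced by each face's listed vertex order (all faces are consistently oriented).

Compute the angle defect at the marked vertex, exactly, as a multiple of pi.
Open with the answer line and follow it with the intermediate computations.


Answer: defect(P5) = (-5/6)*pi

Sum of corner angles at P5: (17/6)*pi
defect = 2*pi - (17/6)*pi


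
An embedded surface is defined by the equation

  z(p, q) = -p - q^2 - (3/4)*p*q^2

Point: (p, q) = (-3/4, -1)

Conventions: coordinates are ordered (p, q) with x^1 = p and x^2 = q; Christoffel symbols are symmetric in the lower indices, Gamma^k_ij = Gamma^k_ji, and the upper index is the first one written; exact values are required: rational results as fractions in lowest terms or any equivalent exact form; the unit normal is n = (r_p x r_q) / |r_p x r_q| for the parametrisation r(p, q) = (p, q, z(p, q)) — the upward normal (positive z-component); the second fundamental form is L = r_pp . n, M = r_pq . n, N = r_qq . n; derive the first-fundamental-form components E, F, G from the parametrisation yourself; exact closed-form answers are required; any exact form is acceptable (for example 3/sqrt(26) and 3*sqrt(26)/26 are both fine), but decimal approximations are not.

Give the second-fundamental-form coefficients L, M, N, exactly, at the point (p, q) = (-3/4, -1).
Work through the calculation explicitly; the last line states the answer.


z_p = -7/4, z_q = 7/8, z_pp = 0, z_pq = 3/2, z_qq = -7/8
E = 65/16, F = -49/32, G = 113/64; answer radicand W^2 = 309/64
unnormalised second-form numerators: l = 0, m = 3/2, n = -7/8; L = l/sqrt(309/64), and similarly M = m/sqrt(W^2), N = n/sqrt(W^2)

Answer: L = 0, M = 4*sqrt(309)/103, N = -7*sqrt(309)/309


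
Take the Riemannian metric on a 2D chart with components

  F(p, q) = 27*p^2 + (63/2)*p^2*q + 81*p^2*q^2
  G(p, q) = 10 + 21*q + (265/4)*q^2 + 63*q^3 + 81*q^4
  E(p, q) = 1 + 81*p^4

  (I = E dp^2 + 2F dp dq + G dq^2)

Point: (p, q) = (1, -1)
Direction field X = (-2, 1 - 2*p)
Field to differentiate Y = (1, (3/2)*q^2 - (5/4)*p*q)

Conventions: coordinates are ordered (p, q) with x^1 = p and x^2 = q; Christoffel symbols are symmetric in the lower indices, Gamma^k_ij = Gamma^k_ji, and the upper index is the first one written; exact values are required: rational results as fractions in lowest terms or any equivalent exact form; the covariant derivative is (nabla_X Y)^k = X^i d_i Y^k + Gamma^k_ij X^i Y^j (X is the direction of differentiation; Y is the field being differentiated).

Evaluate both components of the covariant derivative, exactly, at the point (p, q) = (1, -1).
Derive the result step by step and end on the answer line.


E = 82, F = 153/2, G = 293/4 at the point
E_p = 324, E_q = 0, F_p = 153, F_q = -261/2, G_p = 0, G_q = -493/2
EG - F^2 = 617/4;  g^inv = (4/617) * [[293/4, -153/2], [-153/2, 82]]
first-kind symbols [ij,l] = (1/2)(d_i g_jl + d_j g_il - d_l g_ij): [pp,p] = E_p/2 = 162, [pp,q] = F_p - E_q/2 = 153, [pq,p] = E_q/2 = 0, [pq,q] = G_p/2 = 0, [qq,p] = F_q - G_p/2 = -261/2, [qq,q] = G_q/2 = -493/4
Gamma^p_ij = (G*[ij,p] - F*[ij,q])/(EG - F^2), Gamma^q_ij = (E*[ij,q] - F*[ij,p])/(EG - F^2)
Gamma_ppp = 648/617, Gamma_ppq = 0, Gamma_pqq = -522/617, Gamma_qpp = 612/617, Gamma_qpq = 0, Gamma_qqq = -493/617
X = (-2, -1), Y = (1, 11/4) at the point

Answer: (nabla_X Y)^p = 279/1234, (nabla_X Y)^q = 2423/1234


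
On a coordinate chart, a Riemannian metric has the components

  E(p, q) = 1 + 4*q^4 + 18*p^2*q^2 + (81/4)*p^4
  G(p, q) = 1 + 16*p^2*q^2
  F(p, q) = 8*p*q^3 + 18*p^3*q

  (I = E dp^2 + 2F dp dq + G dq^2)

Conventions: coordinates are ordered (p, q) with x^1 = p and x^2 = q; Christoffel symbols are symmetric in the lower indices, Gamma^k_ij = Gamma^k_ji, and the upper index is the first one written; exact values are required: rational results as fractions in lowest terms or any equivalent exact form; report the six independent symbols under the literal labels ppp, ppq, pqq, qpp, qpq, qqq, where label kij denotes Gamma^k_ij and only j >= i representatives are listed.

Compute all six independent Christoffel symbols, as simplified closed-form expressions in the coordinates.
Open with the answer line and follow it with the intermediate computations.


Answer: Gamma_ppp = (162*p^3 + 72*p*q^2)/(81*p^4 + 136*p^2*q^2 + 16*q^4 + 4), Gamma_ppq = (72*p^2*q + 32*q^3)/(81*p^4 + 136*p^2*q^2 + 16*q^4 + 4), Gamma_pqq = (72*p^3 + 32*p*q^2)/(81*p^4 + 136*p^2*q^2 + 16*q^4 + 4), Gamma_qpp = 144*p^2*q/(81*p^4 + 136*p^2*q^2 + 16*q^4 + 4), Gamma_qpq = 64*p*q^2/(81*p^4 + 136*p^2*q^2 + 16*q^4 + 4), Gamma_qqq = 64*p^2*q/(81*p^4 + 136*p^2*q^2 + 16*q^4 + 4)

E = 1 + 4*q^4 + 18*p^2*q^2 + (81/4)*p^4; F = 8*p*q^3 + 18*p^3*q; G = 1 + 16*p^2*q^2
Gamma^k_ij = (1/2) g^{kl} (d_i g_jl + d_j g_il - d_l g_ij), with g^inv = (1/(EG-F^2)) [[G, -F], [-F, E]]
first partials: E_p = 36*p*q^2 + 81*p^3, E_q = 16*q^3 + 36*p^2*q, F_p = 8*q^3 + 54*p^2*q, F_q = 24*p*q^2 + 18*p^3, G_p = 32*p*q^2, G_q = 32*p^2*q
D = EG - F^2 = 1 + 4*q^4 + 34*p^2*q^2 + (81/4)*p^4
expanded: Gamma^p_pp = (G E_p - 2F F_p + F E_q)/(2D), Gamma^p_pq = (G E_q - F G_p)/(2D), Gamma^p_qq = (2G F_q - G G_p - F G_q)/(2D), Gamma^q_pp = (2E F_p - E E_q - F E_p)/(2D), Gamma^q_pq = (E G_p - F E_q)/(2D), Gamma^q_qq = (E G_q - 2F F_q + F G_p)/(2D); substitute and cancel common factors


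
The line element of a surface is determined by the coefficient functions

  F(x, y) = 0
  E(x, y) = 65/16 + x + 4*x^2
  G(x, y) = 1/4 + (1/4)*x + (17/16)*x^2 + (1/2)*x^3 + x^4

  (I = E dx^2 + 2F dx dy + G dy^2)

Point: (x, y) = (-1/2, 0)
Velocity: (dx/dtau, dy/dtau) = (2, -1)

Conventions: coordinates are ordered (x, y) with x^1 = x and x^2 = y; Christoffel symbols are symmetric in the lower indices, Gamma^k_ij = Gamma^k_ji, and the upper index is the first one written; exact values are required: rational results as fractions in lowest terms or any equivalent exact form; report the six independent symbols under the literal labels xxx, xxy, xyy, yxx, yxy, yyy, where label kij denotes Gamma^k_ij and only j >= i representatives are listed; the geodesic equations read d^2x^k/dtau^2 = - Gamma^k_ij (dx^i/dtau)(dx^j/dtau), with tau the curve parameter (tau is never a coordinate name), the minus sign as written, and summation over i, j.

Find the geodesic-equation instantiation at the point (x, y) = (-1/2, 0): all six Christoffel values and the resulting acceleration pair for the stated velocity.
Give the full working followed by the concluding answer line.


E = 73/16, F = 0, G = 25/64 at the point
E_x = -3, E_y = 0, F_x = 0, F_y = 0, G_x = -15/16, G_y = 0
EG - F^2 = 1825/1024;  g^inv = (1024/1825) * [[25/64, 0], [0, 73/16]]
first-kind symbols [ij,l] = (1/2)(d_i g_jl + d_j g_il - d_l g_ij): [xx,x] = E_x/2 = -3/2, [xx,y] = F_x - E_y/2 = 0, [xy,x] = E_y/2 = 0, [xy,y] = G_x/2 = -15/32, [yy,x] = F_y - G_x/2 = 15/32, [yy,y] = G_y/2 = 0
Gamma^x_ij = (G*[ij,x] - F*[ij,y])/(EG - F^2), Gamma^y_ij = (E*[ij,y] - F*[ij,x])/(EG - F^2)
Gamma_xxx = -24/73, Gamma_xxy = 0, Gamma_xyy = 15/146, Gamma_yxx = 0, Gamma_yxy = -6/5, Gamma_yyy = 0
d^2x/dtau^2 = -(Gamma_xxx*(2)^2 + 2*Gamma_xxy*(2)*(-1) + Gamma_xyy*(-1)^2) = 177/146
d^2y/dtau^2 = -(Gamma_yxx*(2)^2 + 2*Gamma_yxy*(2)*(-1) + Gamma_yyy*(-1)^2) = -24/5

Answer: Gamma_xxx = -24/73, Gamma_xxy = 0, Gamma_xyy = 15/146, Gamma_yxx = 0, Gamma_yxy = -6/5, Gamma_yyy = 0; accelerations (d^2x/dtau^2, d^2y/dtau^2) = (177/146, -24/5)


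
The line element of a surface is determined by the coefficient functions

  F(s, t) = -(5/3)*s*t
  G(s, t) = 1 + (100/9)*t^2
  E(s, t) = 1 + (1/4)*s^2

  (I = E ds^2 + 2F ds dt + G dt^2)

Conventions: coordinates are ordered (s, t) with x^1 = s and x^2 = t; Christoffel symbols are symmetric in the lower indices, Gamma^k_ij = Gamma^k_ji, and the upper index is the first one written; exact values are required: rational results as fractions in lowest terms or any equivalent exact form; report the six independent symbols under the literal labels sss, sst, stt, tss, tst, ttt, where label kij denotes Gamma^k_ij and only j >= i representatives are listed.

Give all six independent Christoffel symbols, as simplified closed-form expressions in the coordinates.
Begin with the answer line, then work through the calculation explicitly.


Answer: Gamma_sss = 9*s/(9*s^2 + 400*t^2 + 36), Gamma_sst = 0, Gamma_stt = -60*s/(9*s^2 + 400*t^2 + 36), Gamma_tss = -60*t/(9*s^2 + 400*t^2 + 36), Gamma_tst = 0, Gamma_ttt = 400*t/(9*s^2 + 400*t^2 + 36)

E = 1 + (1/4)*s^2; F = -(5/3)*s*t; G = 1 + (100/9)*t^2
Gamma^k_ij = (1/2) g^{kl} (d_i g_jl + d_j g_il - d_l g_ij), with g^inv = (1/(EG-F^2)) [[G, -F], [-F, E]]
first partials: E_s = (1/2)*s, E_t = 0, F_s = -(5/3)*t, F_t = -(5/3)*s, G_s = 0, G_t = (200/9)*t
D = EG - F^2 = 1 + (100/9)*t^2 + (1/4)*s^2
expanded: Gamma^s_ss = (G E_s - 2F F_s + F E_t)/(2D), Gamma^s_st = (G E_t - F G_s)/(2D), Gamma^s_tt = (2G F_t - G G_s - F G_t)/(2D), Gamma^t_ss = (2E F_s - E E_t - F E_s)/(2D), Gamma^t_st = (E G_s - F E_t)/(2D), Gamma^t_tt = (E G_t - 2F F_t + F G_s)/(2D); substitute and cancel common factors


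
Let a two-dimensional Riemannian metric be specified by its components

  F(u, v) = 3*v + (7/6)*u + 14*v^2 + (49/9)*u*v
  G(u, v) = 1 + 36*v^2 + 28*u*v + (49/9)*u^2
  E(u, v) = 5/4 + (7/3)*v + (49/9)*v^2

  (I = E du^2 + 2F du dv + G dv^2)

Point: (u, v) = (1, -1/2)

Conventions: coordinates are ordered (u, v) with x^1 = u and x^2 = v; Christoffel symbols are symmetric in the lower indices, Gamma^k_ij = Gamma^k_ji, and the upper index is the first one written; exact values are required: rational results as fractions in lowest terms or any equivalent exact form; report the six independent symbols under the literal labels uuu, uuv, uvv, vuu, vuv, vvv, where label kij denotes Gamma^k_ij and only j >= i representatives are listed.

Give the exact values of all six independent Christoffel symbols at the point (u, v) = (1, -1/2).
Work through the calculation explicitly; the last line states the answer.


E = 13/9, F = 4/9, G = 13/9 at the point
E_u = 0, E_v = -28/9, F_u = -14/9, F_v = -50/9, G_u = -28/9, G_v = -8
EG - F^2 = 17/9;  g^inv = (9/17) * [[13/9, -4/9], [-4/9, 13/9]]
first-kind symbols [ij,l] = (1/2)(d_i g_jl + d_j g_il - d_l g_ij): [uu,u] = E_u/2 = 0, [uu,v] = F_u - E_v/2 = 0, [uv,u] = E_v/2 = -14/9, [uv,v] = G_u/2 = -14/9, [vv,u] = F_v - G_u/2 = -4, [vv,v] = G_v/2 = -4
Gamma^u_ij = (G*[ij,u] - F*[ij,v])/(EG - F^2), Gamma^v_ij = (E*[ij,v] - F*[ij,u])/(EG - F^2)

Answer: Gamma_uuu = 0, Gamma_uuv = -14/17, Gamma_uvv = -36/17, Gamma_vuu = 0, Gamma_vuv = -14/17, Gamma_vvv = -36/17


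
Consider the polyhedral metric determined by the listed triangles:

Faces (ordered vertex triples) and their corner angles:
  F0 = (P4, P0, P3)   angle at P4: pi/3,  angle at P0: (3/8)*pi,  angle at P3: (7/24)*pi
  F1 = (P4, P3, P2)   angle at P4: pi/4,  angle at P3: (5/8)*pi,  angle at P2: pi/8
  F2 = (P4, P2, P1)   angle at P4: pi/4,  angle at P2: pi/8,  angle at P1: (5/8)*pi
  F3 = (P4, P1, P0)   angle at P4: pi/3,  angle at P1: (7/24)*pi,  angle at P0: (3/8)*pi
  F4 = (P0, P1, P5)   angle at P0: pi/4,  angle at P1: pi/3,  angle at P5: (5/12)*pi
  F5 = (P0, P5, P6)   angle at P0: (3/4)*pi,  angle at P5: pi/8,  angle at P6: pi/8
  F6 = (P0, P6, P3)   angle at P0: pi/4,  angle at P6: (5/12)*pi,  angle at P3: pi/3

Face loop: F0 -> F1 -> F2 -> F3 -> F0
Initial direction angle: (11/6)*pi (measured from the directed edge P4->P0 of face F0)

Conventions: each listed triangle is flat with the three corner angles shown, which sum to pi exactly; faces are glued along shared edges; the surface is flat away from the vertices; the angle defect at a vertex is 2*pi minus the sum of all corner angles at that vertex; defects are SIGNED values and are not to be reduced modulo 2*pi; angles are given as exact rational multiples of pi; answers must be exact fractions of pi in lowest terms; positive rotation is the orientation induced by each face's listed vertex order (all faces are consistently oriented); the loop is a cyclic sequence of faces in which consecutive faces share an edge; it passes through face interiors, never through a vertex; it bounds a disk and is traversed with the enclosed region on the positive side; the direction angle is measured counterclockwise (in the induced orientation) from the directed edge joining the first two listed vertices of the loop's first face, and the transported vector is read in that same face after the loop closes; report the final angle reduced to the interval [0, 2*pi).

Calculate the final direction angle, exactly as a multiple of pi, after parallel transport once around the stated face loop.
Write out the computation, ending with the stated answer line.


enclosed vertex P4: corner angles sum to (7/6)*pi, defect = 2*pi - (7/6)*pi = (5/6)*pi
final direction = starting direction + enclosed defect total, reduced mod 2*pi (induced orientation)
final angle = (11/6)*pi + (5/6)*pi = (2/3)*pi (mod 2*pi)

Answer: final direction angle = (2/3)*pi


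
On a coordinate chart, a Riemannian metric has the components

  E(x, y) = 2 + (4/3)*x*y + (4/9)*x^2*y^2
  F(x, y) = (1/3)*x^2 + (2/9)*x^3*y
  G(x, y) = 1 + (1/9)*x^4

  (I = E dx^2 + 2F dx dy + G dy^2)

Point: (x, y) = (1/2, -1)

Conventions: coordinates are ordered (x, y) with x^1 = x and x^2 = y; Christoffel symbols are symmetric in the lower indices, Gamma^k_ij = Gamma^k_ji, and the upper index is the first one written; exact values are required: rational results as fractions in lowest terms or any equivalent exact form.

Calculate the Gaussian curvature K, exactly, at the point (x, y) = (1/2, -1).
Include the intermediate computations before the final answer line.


E = 13/9, F = 1/18, G = 145/144, EG - F^2 = 209/144 at the point
E_x = -8/9, E_y = 4/9, F_x = 1/6, F_y = 1/36, G_x = 1/18, G_y = 0
E_yy = 2/9, F_xy = 1/6, G_xx = 1/3
Evaluate Brioschi's two determinant matrices M1, M2 and divide by (EG - F^2)^2.
M1 = [[-E_yy/2 + F_xy - G_xx/2, E_x/2, F_x - E_y/2], [F_y - G_x/2, E, F], [G_y/2, F, G]] = [[-1/9, -4/9, -1/18], [0, 13/9, 1/18], [0, 1/18, 145/144]]; det M1 = -209/1296
M2 = [[0, E_y/2, G_x/2], [E_y/2, E, F], [G_x/2, F, G]] = [[0, 2/9, 1/36], [2/9, 13/9, 1/18], [1/36, 1/18, 145/144]]; det M2 = -65/1296
det M1 - det M2 = -1/9; K = -1/9 / (209/144)^2 = -2304/43681

Answer: K = -2304/43681


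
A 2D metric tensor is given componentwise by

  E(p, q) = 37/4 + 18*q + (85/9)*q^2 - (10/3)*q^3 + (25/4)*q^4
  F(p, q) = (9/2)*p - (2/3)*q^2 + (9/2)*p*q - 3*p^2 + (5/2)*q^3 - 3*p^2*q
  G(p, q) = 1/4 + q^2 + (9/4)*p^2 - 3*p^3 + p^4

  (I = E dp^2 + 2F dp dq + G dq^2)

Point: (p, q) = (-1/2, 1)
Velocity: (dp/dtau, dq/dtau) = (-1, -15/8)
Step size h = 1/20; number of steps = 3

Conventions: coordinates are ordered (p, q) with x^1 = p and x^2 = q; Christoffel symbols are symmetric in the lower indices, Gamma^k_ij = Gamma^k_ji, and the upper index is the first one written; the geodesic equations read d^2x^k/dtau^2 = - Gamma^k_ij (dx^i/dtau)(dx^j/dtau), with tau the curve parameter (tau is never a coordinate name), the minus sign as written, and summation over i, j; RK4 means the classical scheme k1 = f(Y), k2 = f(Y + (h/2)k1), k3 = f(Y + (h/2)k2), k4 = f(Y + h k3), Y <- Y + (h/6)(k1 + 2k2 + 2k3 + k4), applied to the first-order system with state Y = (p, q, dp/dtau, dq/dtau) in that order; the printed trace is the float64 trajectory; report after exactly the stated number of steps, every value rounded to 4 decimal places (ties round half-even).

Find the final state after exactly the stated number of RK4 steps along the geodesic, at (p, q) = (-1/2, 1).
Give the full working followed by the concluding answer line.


f(Y) = (dp/dtau, dq/dtau, -Gamma^p_ij Y'^i Y'^j, -Gamma^q_ij Y'^i Y'^j) with the Gammas evaluated at the stage position; h = 0.050000; intermediate values shown to 6 dp
step 0: p = -0.5000, q = 1.0000, dp/dtau = -1.0000, dq/dtau = -1.8750
step 1:
  k1: at (p, q) = (-0.500000, 1.000000), (dp/dtau, dq/dtau) = (-1.000000, -1.875000); Gamma_ppp = -0.635443, Gamma_ppq = 0.668279, Gamma_pqq = 0.235727, Gamma_qpp = -6.040944, Gamma_qpq = 0.126443, Gamma_qqq = 0.880975; k1 = (-1.000000, -1.875000, -2.699332, 2.469601)
  k2: at (p, q) = (-0.525000, 0.953125), (dp/dtau, dq/dtau) = (-1.067483, -1.813260); Gamma_ppp = -0.687459, Gamma_ppq = 0.676246, Gamma_pqq = 0.252779, Gamma_qpp = -5.484369, Gamma_qpq = 0.195418, Gamma_qqq = 0.932266; k2 = (-1.067483, -1.813260, -2.665660, 2.427831)
  k3: at (p, q) = (-0.526687, 0.954669), (dp/dtau, dq/dtau) = (-1.066642, -1.814304); Gamma_ppp = -0.687614, Gamma_ppq = 0.676290, Gamma_pqq = 0.253287, Gamma_qpp = -5.471351, Gamma_qpq = 0.194489, Gamma_qqq = 0.931436; k3 = (-1.066642, -1.814304, -2.668960, 2.406125)
  k4: at (p, q) = (-0.553332, 0.909285), (dp/dtau, dq/dtau) = (-1.133448, -1.754694); Gamma_ppp = -0.726147, Gamma_ppq = 0.686139, Gamma_pqq = 0.273699, Gamma_qpp = -4.933778, Gamma_qpq = 0.250145, Gamma_qqq = 0.982781; k4 = (-1.133448, -1.754694, -2.639080, 2.317511)
  Y <- Y + (h/6)(k1 + 2k2 + 2k3 + k4): p = -0.5533, q = 0.9093, dp/dtau = -1.1334, dq/dtau = -1.7545
step 2:
  k1: at (p, q) = (-0.553347, 0.909293), (dp/dtau, dq/dtau) = (-1.133397, -1.754541); Gamma_ppp = -0.726148, Gamma_ppq = 0.686139, Gamma_pqq = 0.273705, Gamma_qpp = -4.933634, Gamma_qpq = 0.250139, Gamma_qqq = 0.982779; k1 = (-1.133397, -1.754541, -2.638678, 2.317443)
  k2: at (p, q) = (-0.581682, 0.865430), (dp/dtau, dq/dtau) = (-1.199364, -1.696605); Gamma_ppp = -0.749773, Gamma_ppq = 0.697107, Gamma_pqq = 0.297984, Gamma_qpp = -4.407818, Gamma_qpq = 0.290983, Gamma_qqq = 1.034651; k2 = (-1.199364, -1.696605, -2.616221, 2.178110)
  k3: at (p, q) = (-0.583332, 0.866878), (dp/dtau, dq/dtau) = (-1.198803, -1.700089); Gamma_ppp = -0.749311, Gamma_ppq = 0.696996, Gamma_pqq = 0.298629, Gamma_qpp = -4.395187, Gamma_qpq = 0.289425, Gamma_qqq = 1.034027; k3 = (-1.198803, -1.700089, -2.627328, 2.148059)
  k4: at (p, q) = (-0.613288, 0.824289), (dp/dtau, dq/dtau) = (-1.264764, -1.647139); Gamma_ppp = -0.755352, Gamma_ppq = 0.707772, Gamma_pqq = 0.327586, Gamma_qpp = -3.874228, Gamma_qpq = 0.312788, Gamma_qqq = 1.087538; k4 = (-1.264764, -1.647139, -2.629398, 1.943530)
  Y <- Y + (h/6)(k1 + 2k2 + 2k3 + k4): p = -0.6133, q = 0.8243, dp/dtau = -1.2647, dq/dtau = -1.6469
step 3:
  k1: at (p, q) = (-0.613302, 0.824334), (dp/dtau, dq/dtau) = (-1.264690, -1.646931); Gamma_ppp = -0.755340, Gamma_ppq = 0.707762, Gamma_pqq = 0.327584, Gamma_qpp = -3.874264, Gamma_qpq = 0.312748, Gamma_qqq = 1.087503; k1 = (-1.264690, -1.646931, -2.628746, 1.944117)
  k2: at (p, q) = (-0.644919, 0.783161), (dp/dtau, dq/dtau) = (-1.330409, -1.598328); Gamma_ppp = -0.740855, Gamma_ppq = 0.716603, Gamma_pqq = 0.362077, Gamma_qpp = -3.351084, Gamma_qpq = 0.315503, Gamma_qqq = 1.143650; k2 = (-1.330409, -1.598328, -2.661286, 1.667961)
  k3: at (p, q) = (-0.646562, 0.784376), (dp/dtau, dq/dtau) = (-1.331222, -1.605232); Gamma_ppp = -0.739664, Gamma_ppq = 0.716253, Gamma_pqq = 0.362997, Gamma_qpp = -3.338198, Gamma_qpq = 0.313289, Gamma_qqq = 1.143561; k3 = (-1.331222, -1.605232, -2.685711, 1.630160)
  k4: at (p, q) = (-0.679863, 0.744073), (dp/dtau, dq/dtau) = (-1.398976, -1.565423); Gamma_ppp = -0.699807, Gamma_ppq = 0.720421, Gamma_pqq = 0.404694, Gamma_qpp = -2.803286, Gamma_qpq = 0.290702, Gamma_qqq = 1.204915; k4 = (-1.398976, -1.565423, -2.777536, 1.260433)
  Y <- Y + (h/6)(k1 + 2k2 + 2k3 + k4): p = -0.6799, q = 0.7442, dp/dtau = -1.3989, dq/dtau = -1.5653

Answer: p = -0.6799, q = 0.7442, dp/dtau = -1.3989, dq/dtau = -1.5653


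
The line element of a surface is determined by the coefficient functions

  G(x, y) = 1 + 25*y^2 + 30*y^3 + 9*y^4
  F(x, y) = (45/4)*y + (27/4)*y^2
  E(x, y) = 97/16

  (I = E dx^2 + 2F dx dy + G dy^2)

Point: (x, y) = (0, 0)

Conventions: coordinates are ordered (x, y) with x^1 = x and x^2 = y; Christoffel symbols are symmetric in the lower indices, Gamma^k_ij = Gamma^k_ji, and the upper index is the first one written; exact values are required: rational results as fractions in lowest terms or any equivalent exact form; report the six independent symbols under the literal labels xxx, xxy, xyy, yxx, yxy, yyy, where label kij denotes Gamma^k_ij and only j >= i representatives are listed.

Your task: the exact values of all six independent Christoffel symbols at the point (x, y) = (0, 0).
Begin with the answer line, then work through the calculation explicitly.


Answer: Gamma_xxx = 0, Gamma_xxy = 0, Gamma_xyy = 180/97, Gamma_yxx = 0, Gamma_yxy = 0, Gamma_yyy = 0

E = 97/16, F = 0, G = 1 at the point
E_x = 0, E_y = 0, F_x = 0, F_y = 45/4, G_x = 0, G_y = 0
EG - F^2 = 97/16;  g^inv = (16/97) * [[1, 0], [0, 97/16]]
first-kind symbols [ij,l] = (1/2)(d_i g_jl + d_j g_il - d_l g_ij): [xx,x] = E_x/2 = 0, [xx,y] = F_x - E_y/2 = 0, [xy,x] = E_y/2 = 0, [xy,y] = G_x/2 = 0, [yy,x] = F_y - G_x/2 = 45/4, [yy,y] = G_y/2 = 0
Gamma^x_ij = (G*[ij,x] - F*[ij,y])/(EG - F^2), Gamma^y_ij = (E*[ij,y] - F*[ij,x])/(EG - F^2)
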